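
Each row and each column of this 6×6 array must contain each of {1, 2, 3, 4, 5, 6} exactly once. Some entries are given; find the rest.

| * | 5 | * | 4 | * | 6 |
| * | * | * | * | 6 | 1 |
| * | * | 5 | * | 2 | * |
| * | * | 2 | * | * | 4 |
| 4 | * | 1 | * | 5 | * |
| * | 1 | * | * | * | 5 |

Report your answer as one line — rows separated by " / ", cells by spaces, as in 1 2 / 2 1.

Cell (r1,c3): row 1 has {4,5,6}; column 3 has {1,2,5} → 3.
Cell (r1,c5): row 1 has {3,4,5,6}; column 5 has {2,5,6} → 1.
Cell (r2,c3): row 2 has {1,6}; column 3 has {1,2,3,5} → 4.
Cell (r3,c6): row 3 has {2,5}; column 6 has {1,4,5,6} → 3.
Cell (r4,c5): row 4 has {2,4}; column 5 has {1,2,5,6} → 3.
Cell (r5,c6): row 5 has {1,4,5}; column 6 has {1,3,4,5,6} → 2.
Cell (r6,c3): row 6 has {1,5}; column 3 has {1,2,3,4,5} → 6.
Cell (r6,c5): row 6 has {1,5,6}; column 5 has {1,2,3,5,6} → 4.
Cell (r1,c1): row 1 has {1,3,4,5,6}; column 1 has {4} → 2.
Cell (r4,c2): row 4 has {2,3,4}; column 2 has {1,5} → 6.
Cell (r5,c2): row 5 has {1,2,4,5}; column 2 has {1,5,6} → 3.
Cell (r5,c4): row 5 has {1,2,3,4,5}; column 4 has {4} → 6.
Cell (r6,c1): row 6 has {1,4,5,6}; column 1 has {2,4} → 3.
Cell (r6,c4): row 6 has {1,3,4,5,6}; column 4 has {4,6} → 2.
Cell (r2,c1): row 2 has {1,4,6}; column 1 has {2,3,4} → 5.
Cell (r2,c2): row 2 has {1,4,5,6}; column 2 has {1,3,5,6} → 2.
Cell (r2,c4): row 2 has {1,2,4,5,6}; column 4 has {2,4,6} → 3.
Cell (r3,c2): row 3 has {2,3,5}; column 2 has {1,2,3,5,6} → 4.
Cell (r3,c4): row 3 has {2,3,4,5}; column 4 has {2,3,4,6} → 1.
Cell (r4,c1): row 4 has {2,3,4,6}; column 1 has {2,3,4,5} → 1.
Cell (r4,c4): row 4 has {1,2,3,4,6}; column 4 has {1,2,3,4,6} → 5.
Cell (r3,c1): row 3 has {1,2,3,4,5}; column 1 has {1,2,3,4,5} → 6.

2 5 3 4 1 6 / 5 2 4 3 6 1 / 6 4 5 1 2 3 / 1 6 2 5 3 4 / 4 3 1 6 5 2 / 3 1 6 2 4 5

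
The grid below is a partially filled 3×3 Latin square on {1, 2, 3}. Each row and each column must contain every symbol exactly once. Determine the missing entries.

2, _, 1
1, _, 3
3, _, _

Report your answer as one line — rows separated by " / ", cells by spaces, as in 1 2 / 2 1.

(r1,c2) = 3
(r2,c2) = 2
(r3,c2) = 1
(r3,c3) = 2

2 3 1 / 1 2 3 / 3 1 2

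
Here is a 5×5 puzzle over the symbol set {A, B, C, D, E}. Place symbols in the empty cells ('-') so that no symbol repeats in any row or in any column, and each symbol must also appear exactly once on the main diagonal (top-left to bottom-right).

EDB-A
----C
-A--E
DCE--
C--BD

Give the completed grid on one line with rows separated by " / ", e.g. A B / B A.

row 1 has {A,B,D,E}; column 4 has {B} — only C is left for (r1,c4).
row 2 has {C}; column 2 has {A,C,D}; the diagonal has {D,E} — only B is left for (r2,c2).
row 3 has {A,E}; column 1 has {C,D,E} — only B is left for (r3,c1).
row 3 has {A,B,E}; column 3 has {B,E}; the diagonal has {B,D,E} — only C is left for (r3,c3).
row 3 has {A,B,C,E}; column 4 has {B,C} — only D is left for (r3,c4).
row 4 has {C,D,E}; column 4 has {B,C,D}; the diagonal has {B,C,D,E} — only A is left for (r4,c4).
row 4 has {A,C,D,E}; column 5 has {A,C,D,E} — only B is left for (r4,c5).
row 5 has {B,C,D}; column 2 has {A,B,C,D} — only E is left for (r5,c2).
row 5 has {B,C,D,E}; column 3 has {B,C,E} — only A is left for (r5,c3).
row 2 has {B,C}; column 1 has {B,C,D,E} — only A is left for (r2,c1).
row 2 has {A,B,C}; column 3 has {A,B,C,E} — only D is left for (r2,c3).
row 2 has {A,B,C,D}; column 4 has {A,B,C,D} — only E is left for (r2,c4).

E D B C A / A B D E C / B A C D E / D C E A B / C E A B D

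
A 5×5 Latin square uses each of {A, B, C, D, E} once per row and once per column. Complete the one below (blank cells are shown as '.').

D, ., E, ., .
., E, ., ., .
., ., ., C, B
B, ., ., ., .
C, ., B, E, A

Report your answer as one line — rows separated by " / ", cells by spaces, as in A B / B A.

(r1,c5) = C
(r2,c1) = A
(r2,c5) = D
(r3,c1) = E
(r4,c5) = E
(r5,c2) = D
(r2,c3) = C
(r2,c4) = B
(r3,c2) = A
(r3,c3) = D
(r4,c2) = C
(r4,c3) = A
(r4,c4) = D
(r1,c2) = B
(r1,c4) = A

D B E A C / A E C B D / E A D C B / B C A D E / C D B E A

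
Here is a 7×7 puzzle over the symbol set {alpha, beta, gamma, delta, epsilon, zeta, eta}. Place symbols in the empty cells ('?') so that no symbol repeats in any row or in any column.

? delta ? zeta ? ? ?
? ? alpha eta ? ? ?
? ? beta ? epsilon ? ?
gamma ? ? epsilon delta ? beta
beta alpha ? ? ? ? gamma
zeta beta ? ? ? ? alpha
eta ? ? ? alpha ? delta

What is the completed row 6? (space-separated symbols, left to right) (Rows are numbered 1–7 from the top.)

(r5,c4) = delta
(r6,c4) = gamma
(r6,c5) = eta
(r7,c4) = beta
(r3,c4) = alpha
(r5,c5) = zeta
(r3,c1) = delta
(r2,c1) = epsilon
(r2,c7) = zeta
(r3,c7) = eta
(r1,c1) = alpha
(r1,c7) = epsilon
(r2,c2) = gamma
(r2,c5) = beta
(r2,c6) = delta
(r3,c2) = zeta
(r3,c6) = gamma
(r4,c2) = eta
(r4,c3) = zeta
(r4,c6) = alpha
(r6,c6) = epsilon
(r7,c2) = epsilon
(r7,c3) = gamma
(r7,c6) = zeta
(r1,c3) = eta
(r1,c5) = gamma
(r1,c6) = beta
(r5,c3) = epsilon
(r5,c6) = eta
(r6,c3) = delta

zeta beta delta gamma eta epsilon alpha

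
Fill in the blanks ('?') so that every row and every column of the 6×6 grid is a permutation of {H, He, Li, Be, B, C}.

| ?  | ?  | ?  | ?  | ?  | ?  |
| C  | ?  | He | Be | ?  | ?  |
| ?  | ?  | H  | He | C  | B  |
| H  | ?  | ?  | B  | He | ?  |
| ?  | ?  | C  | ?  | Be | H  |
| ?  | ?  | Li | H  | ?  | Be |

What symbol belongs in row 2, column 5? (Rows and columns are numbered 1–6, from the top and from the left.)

H

(r2,c6) = Li
(r4,c3) = Be
(r4,c6) = C
(r5,c4) = Li
(r6,c5) = B
(r1,c3) = B
(r1,c4) = C
(r1,c6) = He
(r2,c5) = H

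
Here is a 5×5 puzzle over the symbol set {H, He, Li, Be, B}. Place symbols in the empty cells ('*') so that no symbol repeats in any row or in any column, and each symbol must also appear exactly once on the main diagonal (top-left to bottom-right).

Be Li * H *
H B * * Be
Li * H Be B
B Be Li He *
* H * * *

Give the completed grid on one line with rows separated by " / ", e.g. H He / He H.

Be Li B H He / H B He Li Be / Li He H Be B / B Be Li He H / He H Be B Li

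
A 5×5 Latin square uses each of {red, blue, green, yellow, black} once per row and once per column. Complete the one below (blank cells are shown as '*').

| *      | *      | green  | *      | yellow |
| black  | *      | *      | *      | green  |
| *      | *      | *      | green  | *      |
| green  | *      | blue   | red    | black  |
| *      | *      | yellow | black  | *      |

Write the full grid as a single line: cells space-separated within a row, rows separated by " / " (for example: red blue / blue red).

red black green blue yellow / black blue red yellow green / yellow red black green blue / green yellow blue red black / blue green yellow black red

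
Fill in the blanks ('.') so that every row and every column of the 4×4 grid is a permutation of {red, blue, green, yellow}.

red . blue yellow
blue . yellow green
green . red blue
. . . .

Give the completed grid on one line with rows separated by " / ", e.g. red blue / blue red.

At row 1, column 2: row 1 has {red,blue,yellow}; column 2 is empty so far; that leaves green.
At row 2, column 2: row 2 has {blue,green,yellow}; column 2 has {green}; that leaves red.
At row 3, column 2: row 3 has {red,blue,green}; column 2 has {red,green}; that leaves yellow.
At row 4, column 1: row 4 is empty so far; column 1 has {red,blue,green}; that leaves yellow.
At row 4, column 2: row 4 has {yellow}; column 2 has {red,green,yellow}; that leaves blue.
At row 4, column 3: row 4 has {blue,yellow}; column 3 has {red,blue,yellow}; that leaves green.
At row 4, column 4: row 4 has {blue,green,yellow}; column 4 has {blue,green,yellow}; that leaves red.

red green blue yellow / blue red yellow green / green yellow red blue / yellow blue green red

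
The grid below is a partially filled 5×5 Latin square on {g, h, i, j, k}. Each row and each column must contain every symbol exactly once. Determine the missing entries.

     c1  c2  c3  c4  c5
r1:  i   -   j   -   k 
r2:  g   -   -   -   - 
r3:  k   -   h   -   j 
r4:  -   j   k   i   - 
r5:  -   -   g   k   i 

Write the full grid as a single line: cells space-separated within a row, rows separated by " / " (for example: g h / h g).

(r2,c3) = i
(r2,c5) = h
(r3,c4) = g
(r4,c1) = h
(r4,c5) = g
(r5,c1) = j
(r5,c2) = h
(r1,c2) = g
(r1,c4) = h
(r2,c2) = k
(r2,c4) = j
(r3,c2) = i

i g j h k / g k i j h / k i h g j / h j k i g / j h g k i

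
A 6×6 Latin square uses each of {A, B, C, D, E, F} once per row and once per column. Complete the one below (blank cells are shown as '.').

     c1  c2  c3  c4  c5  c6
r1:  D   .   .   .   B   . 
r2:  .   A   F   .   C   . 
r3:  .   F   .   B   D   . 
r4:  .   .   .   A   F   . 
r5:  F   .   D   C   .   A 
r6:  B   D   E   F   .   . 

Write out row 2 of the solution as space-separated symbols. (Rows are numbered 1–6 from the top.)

E A F D C B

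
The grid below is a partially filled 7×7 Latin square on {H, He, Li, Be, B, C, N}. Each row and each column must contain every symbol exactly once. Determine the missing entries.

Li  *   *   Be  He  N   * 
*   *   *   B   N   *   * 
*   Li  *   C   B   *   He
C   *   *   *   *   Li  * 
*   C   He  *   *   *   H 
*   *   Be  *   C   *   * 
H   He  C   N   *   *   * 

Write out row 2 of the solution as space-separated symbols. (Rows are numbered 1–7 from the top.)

He H Li B N C Be

(r5,c4) = Li
(r5,c5) = Be
(r5,c6) = B
(r7,c5) = Li
(r7,c6) = Be
(r7,c7) = B
(r1,c7) = C
(r3,c6) = H
(r4,c5) = H
(r5,c1) = N
(r6,c6) = He
(r2,c6) = C
(r3,c1) = Be
(r3,c3) = N
(r4,c3) = B
(r4,c4) = He
(r6,c1) = B
(r6,c4) = H
(r1,c3) = H
(r2,c1) = He
(r2,c3) = Li
(r2,c7) = Be
(r4,c7) = N
(r6,c2) = N
(r6,c7) = Li
(r1,c2) = B
(r2,c2) = H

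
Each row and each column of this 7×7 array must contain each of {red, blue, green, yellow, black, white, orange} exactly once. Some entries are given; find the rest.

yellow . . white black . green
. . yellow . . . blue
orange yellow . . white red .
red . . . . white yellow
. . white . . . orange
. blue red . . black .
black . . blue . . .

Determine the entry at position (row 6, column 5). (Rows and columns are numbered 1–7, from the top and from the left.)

orange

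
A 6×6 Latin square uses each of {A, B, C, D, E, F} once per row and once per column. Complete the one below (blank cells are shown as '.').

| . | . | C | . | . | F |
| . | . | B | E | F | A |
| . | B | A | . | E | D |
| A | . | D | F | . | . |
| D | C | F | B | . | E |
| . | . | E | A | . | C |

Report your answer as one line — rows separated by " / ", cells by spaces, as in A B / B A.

E A C D B F / C D B E F A / F B A C E D / A E D F C B / D C F B A E / B F E A D C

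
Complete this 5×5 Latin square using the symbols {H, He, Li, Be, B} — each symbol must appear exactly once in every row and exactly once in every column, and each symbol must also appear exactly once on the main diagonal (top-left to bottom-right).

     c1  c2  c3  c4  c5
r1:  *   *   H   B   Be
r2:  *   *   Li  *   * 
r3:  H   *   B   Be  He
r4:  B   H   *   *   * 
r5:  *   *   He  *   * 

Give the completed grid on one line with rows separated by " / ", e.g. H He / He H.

Li He H B Be / He Be Li H B / H Li B Be He / B H Be He Li / Be B He Li H

At row 3, column 2: row 3 has {H,He,Be,B}; column 2 has {H}; that leaves Li.
At row 4, column 3: row 4 has {H,B}; column 3 has {H,He,Li,B}; that leaves Be.
At row 4, column 5: row 4 has {H,Be,B}; column 5 has {He,Be}; that leaves Li.
At row 5, column 5: row 5 has {He}; column 5 has {He,Li,Be}; the diagonal has {B}; that leaves H.
At row 1, column 2: row 1 has {H,Be,B}; column 2 has {H,Li}; that leaves He.
At row 2, column 2: row 2 has {Li}; column 2 has {H,He,Li}; the diagonal has {H,B}; that leaves Be.
At row 2, column 5: row 2 has {Li,Be}; column 5 has {H,He,Li,Be}; that leaves B.
At row 4, column 4: row 4 has {H,Li,Be,B}; column 4 has {Be,B}; the diagonal has {H,Be,B}; that leaves He.
At row 5, column 2: row 5 has {H,He}; column 2 has {H,He,Li,Be}; that leaves B.
At row 5, column 4: row 5 has {H,He,B}; column 4 has {He,Be,B}; that leaves Li.
At row 1, column 1: row 1 has {H,He,Be,B}; column 1 has {H,B}; the diagonal has {H,He,Be,B}; that leaves Li.
At row 2, column 1: row 2 has {Li,Be,B}; column 1 has {H,Li,B}; that leaves He.
At row 2, column 4: row 2 has {He,Li,Be,B}; column 4 has {He,Li,Be,B}; that leaves H.
At row 5, column 1: row 5 has {H,He,Li,B}; column 1 has {H,He,Li,B}; that leaves Be.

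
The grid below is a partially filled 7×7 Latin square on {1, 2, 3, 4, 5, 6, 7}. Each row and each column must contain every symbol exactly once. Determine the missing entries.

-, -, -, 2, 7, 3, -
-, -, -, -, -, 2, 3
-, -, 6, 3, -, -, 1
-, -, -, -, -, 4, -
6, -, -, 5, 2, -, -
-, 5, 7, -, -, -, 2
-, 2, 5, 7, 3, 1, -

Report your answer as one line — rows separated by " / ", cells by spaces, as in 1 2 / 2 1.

Cell (r5,c6): row 5 has {2,5,6}; column 6 has {1,2,3,4} → 7.
Cell (r5,c7): row 5 has {2,5,6,7}; column 7 has {1,2,3} → 4.
Cell (r6,c6): row 6 has {2,5,7}; column 6 has {1,2,3,4,7} → 6.
Cell (r7,c1): row 7 has {1,2,3,5,7}; column 1 has {6} → 4.
Cell (r7,c7): row 7 has {1,2,3,4,5,7}; column 7 has {1,2,3,4} → 6.
Cell (r1,c7): row 1 has {2,3,7}; column 7 has {1,2,3,4,6} → 5.
Cell (r3,c6): row 3 has {1,3,6}; column 6 has {1,2,3,4,6,7} → 5.
Cell (r4,c7): row 4 has {4}; column 7 has {1,2,3,4,5,6} → 7.
Cell (r1,c1): row 1 has {2,3,5,7}; column 1 has {4,6} → 1.
Cell (r1,c3): row 1 has {1,2,3,5,7}; column 3 has {5,6,7} → 4.
Cell (r2,c3): row 2 has {2,3}; column 3 has {4,5,6,7} → 1.
Cell (r3,c5): row 3 has {1,3,5,6}; column 5 has {2,3,7} → 4.
Cell (r5,c3): row 5 has {2,4,5,6,7}; column 3 has {1,4,5,6,7} → 3.
Cell (r6,c1): row 6 has {2,5,6,7}; column 1 has {1,4,6} → 3.
Cell (r6,c5): row 6 has {2,3,5,6,7}; column 5 has {2,3,4,7} → 1.
Cell (r1,c2): row 1 has {1,2,3,4,5,7}; column 2 has {2,5} → 6.
Cell (r3,c2): row 3 has {1,3,4,5,6}; column 2 has {2,5,6} → 7.
Cell (r4,c3): row 4 has {4,7}; column 3 has {1,3,4,5,6,7} → 2.
Cell (r5,c2): row 5 has {2,3,4,5,6,7}; column 2 has {2,5,6,7} → 1.
Cell (r6,c4): row 6 has {1,2,3,5,6,7}; column 4 has {2,3,5,7} → 4.
Cell (r2,c2): row 2 has {1,2,3}; column 2 has {1,2,5,6,7} → 4.
Cell (r2,c4): row 2 has {1,2,3,4}; column 4 has {2,3,4,5,7} → 6.
Cell (r2,c5): row 2 has {1,2,3,4,6}; column 5 has {1,2,3,4,7} → 5.
Cell (r3,c1): row 3 has {1,3,4,5,6,7}; column 1 has {1,3,4,6} → 2.
Cell (r4,c1): row 4 has {2,4,7}; column 1 has {1,2,3,4,6} → 5.
Cell (r4,c2): row 4 has {2,4,5,7}; column 2 has {1,2,4,5,6,7} → 3.
Cell (r4,c4): row 4 has {2,3,4,5,7}; column 4 has {2,3,4,5,6,7} → 1.
Cell (r4,c5): row 4 has {1,2,3,4,5,7}; column 5 has {1,2,3,4,5,7} → 6.
Cell (r2,c1): row 2 has {1,2,3,4,5,6}; column 1 has {1,2,3,4,5,6} → 7.

1 6 4 2 7 3 5 / 7 4 1 6 5 2 3 / 2 7 6 3 4 5 1 / 5 3 2 1 6 4 7 / 6 1 3 5 2 7 4 / 3 5 7 4 1 6 2 / 4 2 5 7 3 1 6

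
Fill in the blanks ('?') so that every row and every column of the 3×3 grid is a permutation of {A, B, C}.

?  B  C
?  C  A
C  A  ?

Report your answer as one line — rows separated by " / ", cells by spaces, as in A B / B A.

A B C / B C A / C A B

(r1,c1) = A
(r2,c1) = B
(r3,c3) = B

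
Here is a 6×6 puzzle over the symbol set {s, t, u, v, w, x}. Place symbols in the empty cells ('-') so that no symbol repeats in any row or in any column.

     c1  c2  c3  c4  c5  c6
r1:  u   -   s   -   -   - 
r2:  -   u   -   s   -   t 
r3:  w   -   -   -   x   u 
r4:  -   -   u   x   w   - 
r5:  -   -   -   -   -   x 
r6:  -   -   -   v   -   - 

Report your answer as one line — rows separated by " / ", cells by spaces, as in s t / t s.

u x s w t v / x u w s v t / w s v t x u / t v u x w s / v w t u s x / s t x v u w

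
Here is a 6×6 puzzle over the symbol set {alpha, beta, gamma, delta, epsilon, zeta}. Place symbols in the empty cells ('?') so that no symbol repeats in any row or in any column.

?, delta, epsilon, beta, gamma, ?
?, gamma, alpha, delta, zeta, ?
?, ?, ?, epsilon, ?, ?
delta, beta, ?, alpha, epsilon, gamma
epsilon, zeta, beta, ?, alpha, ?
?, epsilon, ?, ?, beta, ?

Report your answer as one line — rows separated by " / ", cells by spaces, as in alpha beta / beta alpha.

alpha delta epsilon beta gamma zeta / beta gamma alpha delta zeta epsilon / zeta alpha gamma epsilon delta beta / delta beta zeta alpha epsilon gamma / epsilon zeta beta gamma alpha delta / gamma epsilon delta zeta beta alpha

row 2 has {alpha,gamma,delta,zeta}; column 1 has {delta,epsilon} — only beta is left for (r2,c1).
row 2 has {alpha,beta,gamma,delta,zeta}; column 6 has {gamma} — only epsilon is left for (r2,c6).
row 3 has {epsilon}; column 2 has {beta,gamma,delta,epsilon,zeta} — only alpha is left for (r3,c2).
row 3 has {alpha,epsilon}; column 5 has {alpha,beta,gamma,epsilon,zeta} — only delta is left for (r3,c5).
row 4 has {alpha,beta,gamma,delta,epsilon}; column 3 has {alpha,beta,epsilon} — only zeta is left for (r4,c3).
row 5 has {alpha,beta,epsilon,zeta}; column 4 has {alpha,beta,delta,epsilon} — only gamma is left for (r5,c4).
row 5 has {alpha,beta,gamma,epsilon,zeta}; column 6 has {gamma,epsilon} — only delta is left for (r5,c6).
row 6 has {beta,epsilon}; column 4 has {alpha,beta,gamma,delta,epsilon} — only zeta is left for (r6,c4).
row 6 has {beta,epsilon,zeta}; column 6 has {gamma,delta,epsilon} — only alpha is left for (r6,c6).
row 1 has {beta,gamma,delta,epsilon}; column 6 has {alpha,gamma,delta,epsilon} — only zeta is left for (r1,c6).
row 3 has {alpha,delta,epsilon}; column 3 has {alpha,beta,epsilon,zeta} — only gamma is left for (r3,c3).
row 3 has {alpha,gamma,delta,epsilon}; column 6 has {alpha,gamma,delta,epsilon,zeta} — only beta is left for (r3,c6).
row 6 has {alpha,beta,epsilon,zeta}; column 1 has {beta,delta,epsilon} — only gamma is left for (r6,c1).
row 6 has {alpha,beta,gamma,epsilon,zeta}; column 3 has {alpha,beta,gamma,epsilon,zeta} — only delta is left for (r6,c3).
row 1 has {beta,gamma,delta,epsilon,zeta}; column 1 has {beta,gamma,delta,epsilon} — only alpha is left for (r1,c1).
row 3 has {alpha,beta,gamma,delta,epsilon}; column 1 has {alpha,beta,gamma,delta,epsilon} — only zeta is left for (r3,c1).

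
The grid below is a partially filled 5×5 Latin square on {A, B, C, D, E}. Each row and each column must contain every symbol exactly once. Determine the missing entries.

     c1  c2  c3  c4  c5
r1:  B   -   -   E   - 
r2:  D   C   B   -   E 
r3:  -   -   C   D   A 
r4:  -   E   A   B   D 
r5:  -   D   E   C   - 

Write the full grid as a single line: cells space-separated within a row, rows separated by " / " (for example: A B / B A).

B A D E C / D C B A E / E B C D A / C E A B D / A D E C B

row 1 has {B,E}; column 2 has {C,D,E} — only A is left for (r1,c2).
row 1 has {A,B,E}; column 3 has {A,B,C,E} — only D is left for (r1,c3).
row 1 has {A,B,D,E}; column 5 has {A,D,E} — only C is left for (r1,c5).
row 2 has {B,C,D,E}; column 4 has {B,C,D,E} — only A is left for (r2,c4).
row 3 has {A,C,D}; column 1 has {B,D} — only E is left for (r3,c1).
row 3 has {A,C,D,E}; column 2 has {A,C,D,E} — only B is left for (r3,c2).
row 4 has {A,B,D,E}; column 1 has {B,D,E} — only C is left for (r4,c1).
row 5 has {C,D,E}; column 1 has {B,C,D,E} — only A is left for (r5,c1).
row 5 has {A,C,D,E}; column 5 has {A,C,D,E} — only B is left for (r5,c5).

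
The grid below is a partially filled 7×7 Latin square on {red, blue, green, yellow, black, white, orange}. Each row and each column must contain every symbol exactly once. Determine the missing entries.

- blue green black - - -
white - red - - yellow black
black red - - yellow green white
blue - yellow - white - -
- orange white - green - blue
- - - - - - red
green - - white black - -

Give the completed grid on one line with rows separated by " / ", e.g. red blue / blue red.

orange blue green black red white yellow / white green red orange blue yellow black / black red orange blue yellow green white / blue black yellow red white orange green / red orange white yellow green black blue / yellow white black green orange blue red / green yellow blue white black red orange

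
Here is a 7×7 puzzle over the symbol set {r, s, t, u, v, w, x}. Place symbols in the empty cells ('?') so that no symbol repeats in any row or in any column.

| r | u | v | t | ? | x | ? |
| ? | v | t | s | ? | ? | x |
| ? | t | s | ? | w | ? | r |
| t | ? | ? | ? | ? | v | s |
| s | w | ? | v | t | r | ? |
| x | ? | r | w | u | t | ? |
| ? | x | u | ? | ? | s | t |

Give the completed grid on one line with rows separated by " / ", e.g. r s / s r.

r u v t s x w / u v t s r w x / v t s x w u r / t r w u x v s / s w x v t r u / x s r w u t v / w x u r v s t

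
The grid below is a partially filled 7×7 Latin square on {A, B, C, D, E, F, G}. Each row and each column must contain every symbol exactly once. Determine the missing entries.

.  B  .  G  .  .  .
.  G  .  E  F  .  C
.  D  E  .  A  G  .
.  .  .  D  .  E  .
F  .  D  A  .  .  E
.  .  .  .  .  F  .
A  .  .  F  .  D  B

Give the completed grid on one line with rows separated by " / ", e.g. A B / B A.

row 3 has {A,D,E,G}; column 7 has {B,C,E} — only F is left for (r3,c7).
row 5 has {A,D,E,F}; column 2 has {B,D,G} — only C is left for (r5,c2).
row 5 has {A,C,D,E,F}; column 6 has {D,E,F,G} — only B is left for (r5,c6).
row 7 has {A,B,D,F}; column 2 has {B,C,D,G} — only E is left for (r7,c2).
row 2 has {C,E,F,G}; column 6 has {B,D,E,F,G} — only A is left for (r2,c6).
row 5 has {A,B,C,D,E,F}; column 5 has {A,F} — only G is left for (r5,c5).
row 6 has {F}; column 2 has {B,C,D,E,G} — only A is left for (r6,c2).
row 7 has {A,B,D,E,F}; column 5 has {A,F,G} — only C is left for (r7,c5).
row 1 has {B,G}; column 6 has {A,B,D,E,F,G} — only C is left for (r1,c6).
row 2 has {A,C,E,F,G}; column 3 has {D,E} — only B is left for (r2,c3).
row 4 has {D,E}; column 2 has {A,B,C,D,E,G} — only F is left for (r4,c2).
row 4 has {D,E,F}; column 5 has {A,C,F,G} — only B is left for (r4,c5).
row 7 has {A,B,C,D,E,F}; column 3 has {B,D,E} — only G is left for (r7,c3).
row 2 has {A,B,C,E,F,G}; column 1 has {A,F} — only D is left for (r2,c1).
row 6 has {A,F}; column 3 has {B,D,E,G} — only C is left for (r6,c3).
row 6 has {A,C,F}; column 4 has {A,D,E,F,G} — only B is left for (r6,c4).
row 1 has {B,C,G}; column 1 has {A,D,F} — only E is left for (r1,c1).
row 1 has {B,C,E,G}; column 5 has {A,B,C,F,G} — only D is left for (r1,c5).
row 1 has {B,C,D,E,G}; column 7 has {B,C,E,F} — only A is left for (r1,c7).
row 3 has {A,D,E,F,G}; column 4 has {A,B,D,E,F,G} — only C is left for (r3,c4).
row 4 has {B,D,E,F}; column 3 has {B,C,D,E,G} — only A is left for (r4,c3).
row 4 has {A,B,D,E,F}; column 7 has {A,B,C,E,F} — only G is left for (r4,c7).
row 6 has {A,B,C,F}; column 1 has {A,D,E,F} — only G is left for (r6,c1).
row 6 has {A,B,C,F,G}; column 5 has {A,B,C,D,F,G} — only E is left for (r6,c5).
row 6 has {A,B,C,E,F,G}; column 7 has {A,B,C,E,F,G} — only D is left for (r6,c7).
row 1 has {A,B,C,D,E,G}; column 3 has {A,B,C,D,E,G} — only F is left for (r1,c3).
row 3 has {A,C,D,E,F,G}; column 1 has {A,D,E,F,G} — only B is left for (r3,c1).
row 4 has {A,B,D,E,F,G}; column 1 has {A,B,D,E,F,G} — only C is left for (r4,c1).

E B F G D C A / D G B E F A C / B D E C A G F / C F A D B E G / F C D A G B E / G A C B E F D / A E G F C D B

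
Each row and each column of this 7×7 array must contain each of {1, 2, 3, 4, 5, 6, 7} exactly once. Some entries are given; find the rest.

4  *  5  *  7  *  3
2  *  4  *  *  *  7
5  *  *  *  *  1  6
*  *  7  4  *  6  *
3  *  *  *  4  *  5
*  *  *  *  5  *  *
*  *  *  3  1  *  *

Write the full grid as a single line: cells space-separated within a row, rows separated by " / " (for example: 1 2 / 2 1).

4 6 5 1 7 2 3 / 2 1 4 5 6 3 7 / 5 4 3 7 2 1 6 / 1 5 7 4 3 6 2 / 3 2 1 6 4 7 5 / 7 3 6 2 5 4 1 / 6 7 2 3 1 5 4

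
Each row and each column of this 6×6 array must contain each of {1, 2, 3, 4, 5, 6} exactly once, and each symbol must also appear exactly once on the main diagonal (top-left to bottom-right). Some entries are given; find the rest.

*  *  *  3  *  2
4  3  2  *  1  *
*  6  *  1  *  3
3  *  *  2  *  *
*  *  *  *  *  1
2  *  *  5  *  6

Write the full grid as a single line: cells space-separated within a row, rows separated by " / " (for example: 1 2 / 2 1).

1 5 6 3 4 2 / 4 3 2 6 1 5 / 5 6 4 1 2 3 / 3 1 5 2 6 4 / 6 2 3 4 5 1 / 2 4 1 5 3 6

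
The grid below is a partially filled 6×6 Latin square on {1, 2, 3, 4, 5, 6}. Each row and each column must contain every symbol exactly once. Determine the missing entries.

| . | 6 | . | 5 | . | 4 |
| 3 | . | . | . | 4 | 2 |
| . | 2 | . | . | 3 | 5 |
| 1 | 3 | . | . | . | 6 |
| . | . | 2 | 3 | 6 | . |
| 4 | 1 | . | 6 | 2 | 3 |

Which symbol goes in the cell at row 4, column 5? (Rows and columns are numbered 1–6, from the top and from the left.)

5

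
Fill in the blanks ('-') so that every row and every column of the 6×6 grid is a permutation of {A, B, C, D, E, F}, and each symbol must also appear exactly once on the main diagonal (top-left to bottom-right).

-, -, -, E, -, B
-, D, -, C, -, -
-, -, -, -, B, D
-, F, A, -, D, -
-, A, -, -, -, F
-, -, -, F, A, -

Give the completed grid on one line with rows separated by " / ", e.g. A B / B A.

A C D E F B / F D B C E A / C E F A B D / E F A B D C / B A E D C F / D B C F A E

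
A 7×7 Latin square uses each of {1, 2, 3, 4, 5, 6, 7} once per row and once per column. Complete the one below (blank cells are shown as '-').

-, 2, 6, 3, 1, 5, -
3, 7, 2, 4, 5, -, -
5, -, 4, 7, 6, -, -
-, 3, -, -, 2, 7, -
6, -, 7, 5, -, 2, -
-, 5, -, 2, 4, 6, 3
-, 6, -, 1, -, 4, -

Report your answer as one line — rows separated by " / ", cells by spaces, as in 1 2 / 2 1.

4 2 6 3 1 5 7 / 3 7 2 4 5 1 6 / 5 1 4 7 6 3 2 / 1 3 5 6 2 7 4 / 6 4 7 5 3 2 1 / 7 5 1 2 4 6 3 / 2 6 3 1 7 4 5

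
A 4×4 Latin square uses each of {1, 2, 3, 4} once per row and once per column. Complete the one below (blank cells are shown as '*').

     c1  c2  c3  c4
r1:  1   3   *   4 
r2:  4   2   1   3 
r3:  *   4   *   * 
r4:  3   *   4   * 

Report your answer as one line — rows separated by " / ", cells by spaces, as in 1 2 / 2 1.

1 3 2 4 / 4 2 1 3 / 2 4 3 1 / 3 1 4 2

At row 1, column 3: row 1 has {1,3,4}; column 3 has {1,4}; that leaves 2.
At row 3, column 1: row 3 has {4}; column 1 has {1,3,4}; that leaves 2.
At row 3, column 3: row 3 has {2,4}; column 3 has {1,2,4}; that leaves 3.
At row 3, column 4: row 3 has {2,3,4}; column 4 has {3,4}; that leaves 1.
At row 4, column 2: row 4 has {3,4}; column 2 has {2,3,4}; that leaves 1.
At row 4, column 4: row 4 has {1,3,4}; column 4 has {1,3,4}; that leaves 2.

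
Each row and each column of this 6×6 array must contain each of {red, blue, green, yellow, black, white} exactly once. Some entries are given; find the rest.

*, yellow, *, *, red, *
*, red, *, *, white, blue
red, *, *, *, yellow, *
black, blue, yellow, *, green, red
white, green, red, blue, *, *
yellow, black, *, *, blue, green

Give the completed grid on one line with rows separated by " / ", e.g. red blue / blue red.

blue yellow green black red white / green red black yellow white blue / red white blue green yellow black / black blue yellow white green red / white green red blue black yellow / yellow black white red blue green

At row 2, column 1: row 2 has {red,blue,white}; column 1 has {red,yellow,black,white}; that leaves green.
At row 2, column 3: row 2 has {red,blue,green,white}; column 3 has {red,yellow}; that leaves black.
At row 2, column 4: row 2 has {red,blue,green,black,white}; column 4 has {blue}; that leaves yellow.
At row 3, column 2: row 3 has {red,yellow}; column 2 has {red,blue,green,yellow,black}; that leaves white.
At row 3, column 6: row 3 has {red,yellow,white}; column 6 has {red,blue,green}; that leaves black.
At row 4, column 4: row 4 has {red,blue,green,yellow,black}; column 4 has {blue,yellow}; that leaves white.
At row 5, column 5: row 5 has {red,blue,green,white}; column 5 has {red,blue,green,yellow,white}; that leaves black.
At row 5, column 6: row 5 has {red,blue,green,black,white}; column 6 has {red,blue,green,black}; that leaves yellow.
At row 6, column 3: row 6 has {blue,green,yellow,black}; column 3 has {red,yellow,black}; that leaves white.
At row 6, column 4: row 6 has {blue,green,yellow,black,white}; column 4 has {blue,yellow,white}; that leaves red.
At row 1, column 1: row 1 has {red,yellow}; column 1 has {red,green,yellow,black,white}; that leaves blue.
At row 1, column 3: row 1 has {red,blue,yellow}; column 3 has {red,yellow,black,white}; that leaves green.
At row 1, column 4: row 1 has {red,blue,green,yellow}; column 4 has {red,blue,yellow,white}; that leaves black.
At row 1, column 6: row 1 has {red,blue,green,yellow,black}; column 6 has {red,blue,green,yellow,black}; that leaves white.
At row 3, column 3: row 3 has {red,yellow,black,white}; column 3 has {red,green,yellow,black,white}; that leaves blue.
At row 3, column 4: row 3 has {red,blue,yellow,black,white}; column 4 has {red,blue,yellow,black,white}; that leaves green.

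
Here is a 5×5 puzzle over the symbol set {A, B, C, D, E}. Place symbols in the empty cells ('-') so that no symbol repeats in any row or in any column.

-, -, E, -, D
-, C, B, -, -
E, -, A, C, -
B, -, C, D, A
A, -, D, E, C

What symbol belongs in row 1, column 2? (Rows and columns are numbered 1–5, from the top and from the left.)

A

(r1,c1) = C
(r2,c1) = D
(r2,c4) = A
(r2,c5) = E
(r3,c5) = B
(r4,c2) = E
(r5,c2) = B
(r1,c2) = A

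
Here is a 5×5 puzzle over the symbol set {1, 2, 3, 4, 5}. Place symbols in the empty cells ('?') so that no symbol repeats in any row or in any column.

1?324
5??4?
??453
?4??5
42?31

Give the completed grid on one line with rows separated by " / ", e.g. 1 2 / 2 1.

1 5 3 2 4 / 5 3 1 4 2 / 2 1 4 5 3 / 3 4 2 1 5 / 4 2 5 3 1

row 1 has {1,2,3,4}; column 2 has {2,4} — only 5 is left for (r1,c2).
row 2 has {4,5}; column 5 has {1,3,4,5} — only 2 is left for (r2,c5).
row 3 has {3,4,5}; column 1 has {1,4,5} — only 2 is left for (r3,c1).
row 3 has {2,3,4,5}; column 2 has {2,4,5} — only 1 is left for (r3,c2).
row 4 has {4,5}; column 1 has {1,2,4,5} — only 3 is left for (r4,c1).
row 4 has {3,4,5}; column 4 has {2,3,4,5} — only 1 is left for (r4,c4).
row 5 has {1,2,3,4}; column 3 has {3,4} — only 5 is left for (r5,c3).
row 2 has {2,4,5}; column 2 has {1,2,4,5} — only 3 is left for (r2,c2).
row 2 has {2,3,4,5}; column 3 has {3,4,5} — only 1 is left for (r2,c3).
row 4 has {1,3,4,5}; column 3 has {1,3,4,5} — only 2 is left for (r4,c3).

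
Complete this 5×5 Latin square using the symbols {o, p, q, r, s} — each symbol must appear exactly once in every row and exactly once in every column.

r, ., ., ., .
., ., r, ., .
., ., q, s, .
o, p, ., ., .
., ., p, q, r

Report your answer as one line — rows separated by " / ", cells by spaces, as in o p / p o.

r q o p s / q s r o p / p r q s o / o p s r q / s o p q r

(r3,c1) = p
(r3,c5) = o
(r4,c3) = s
(r4,c4) = r
(r4,c5) = q
(r5,c1) = s
(r5,c2) = o
(r1,c3) = o
(r1,c4) = p
(r1,c5) = s
(r2,c1) = q
(r2,c2) = s
(r2,c4) = o
(r2,c5) = p
(r3,c2) = r
(r1,c2) = q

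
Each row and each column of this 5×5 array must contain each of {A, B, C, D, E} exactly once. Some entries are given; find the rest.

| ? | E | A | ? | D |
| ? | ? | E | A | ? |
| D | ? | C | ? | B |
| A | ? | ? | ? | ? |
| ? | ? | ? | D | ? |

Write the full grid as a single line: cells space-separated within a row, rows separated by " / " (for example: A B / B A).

(r2,c5) = C
(r3,c2) = A
(r3,c4) = E
(r4,c5) = E
(r5,c3) = B
(r5,c5) = A
(r2,c1) = B
(r2,c2) = D
(r4,c3) = D
(r5,c2) = C
(r1,c1) = C
(r1,c4) = B
(r4,c2) = B
(r4,c4) = C
(r5,c1) = E

C E A B D / B D E A C / D A C E B / A B D C E / E C B D A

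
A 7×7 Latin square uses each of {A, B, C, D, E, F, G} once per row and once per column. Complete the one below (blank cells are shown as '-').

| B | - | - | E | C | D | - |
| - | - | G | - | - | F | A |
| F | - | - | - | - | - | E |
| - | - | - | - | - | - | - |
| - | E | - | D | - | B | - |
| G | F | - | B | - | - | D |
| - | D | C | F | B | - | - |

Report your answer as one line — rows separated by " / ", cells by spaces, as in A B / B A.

B G A E C D F / D B G C E F A / F C B A D G E / C A D G F E B / A E F D G B C / G F E B A C D / E D C F B A G

Cell (r2,c4): row 2 has {A,F,G}; column 4 has {B,D,E,F} → C.
Cell (r7,c7): row 7 has {B,C,D,F}; column 7 has {A,D,E} → G.
Cell (r1,c7): row 1 has {B,C,D,E}; column 7 has {A,D,E,G} → F.
Cell (r2,c2): row 2 has {A,C,F,G}; column 2 has {D,E,F} → B.
Cell (r5,c7): row 5 has {B,D,E}; column 7 has {A,D,E,F,G} → C.
Cell (r1,c3): row 1 has {B,C,D,E,F}; column 3 has {C,G} → A.
Cell (r4,c7): row 4 is empty so far; column 7 has {A,C,D,E,F,G} → B.
Cell (r5,c1): row 5 has {B,C,D,E}; column 1 has {B,F,G} → A.
Cell (r5,c3): row 5 has {A,B,C,D,E}; column 3 has {A,C,G} → F.
Cell (r5,c5): row 5 has {A,B,C,D,E,F}; column 5 has {B,C} → G.
Cell (r6,c3): row 6 has {B,D,F,G}; column 3 has {A,C,F,G} → E.
Cell (r6,c5): row 6 has {B,D,E,F,G}; column 5 has {B,C,G} → A.
Cell (r6,c6): row 6 has {A,B,D,E,F,G}; column 6 has {B,D,F} → C.
Cell (r7,c1): row 7 has {B,C,D,F,G}; column 1 has {A,B,F,G} → E.
Cell (r7,c6): row 7 has {B,C,D,E,F,G}; column 6 has {B,C,D,F} → A.
Cell (r1,c2): row 1 has {A,B,C,D,E,F}; column 2 has {B,D,E,F} → G.
Cell (r2,c1): row 2 has {A,B,C,F,G}; column 1 has {A,B,E,F,G} → D.
Cell (r2,c5): row 2 has {A,B,C,D,F,G}; column 5 has {A,B,C,G} → E.
Cell (r3,c5): row 3 has {E,F}; column 5 has {A,B,C,E,G} → D.
Cell (r3,c6): row 3 has {D,E,F}; column 6 has {A,B,C,D,F} → G.
Cell (r4,c1): row 4 has {B}; column 1 has {A,B,D,E,F,G} → C.
Cell (r4,c2): row 4 has {B,C}; column 2 has {B,D,E,F,G} → A.
Cell (r4,c3): row 4 has {A,B,C}; column 3 has {A,C,E,F,G} → D.
Cell (r4,c4): row 4 has {A,B,C,D}; column 4 has {B,C,D,E,F} → G.
Cell (r4,c5): row 4 has {A,B,C,D,G}; column 5 has {A,B,C,D,E,G} → F.
Cell (r4,c6): row 4 has {A,B,C,D,F,G}; column 6 has {A,B,C,D,F,G} → E.
Cell (r3,c2): row 3 has {D,E,F,G}; column 2 has {A,B,D,E,F,G} → C.
Cell (r3,c3): row 3 has {C,D,E,F,G}; column 3 has {A,C,D,E,F,G} → B.
Cell (r3,c4): row 3 has {B,C,D,E,F,G}; column 4 has {B,C,D,E,F,G} → A.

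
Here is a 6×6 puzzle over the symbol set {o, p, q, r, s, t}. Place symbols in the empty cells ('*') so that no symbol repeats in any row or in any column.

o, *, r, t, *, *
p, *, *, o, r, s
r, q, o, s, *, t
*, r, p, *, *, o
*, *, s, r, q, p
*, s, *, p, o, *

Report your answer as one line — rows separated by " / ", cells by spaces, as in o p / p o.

o p r t s q / p t q o r s / r q o s p t / s r p q t o / t o s r q p / q s t p o r

At row 1, column 2: row 1 has {o,r,t}; column 2 has {q,r,s}; that leaves p.
At row 1, column 5: row 1 has {o,p,r,t}; column 5 has {o,q,r}; that leaves s.
At row 1, column 6: row 1 has {o,p,r,s,t}; column 6 has {o,p,s,t}; that leaves q.
At row 2, column 2: row 2 has {o,p,r,s}; column 2 has {p,q,r,s}; that leaves t.
At row 2, column 3: row 2 has {o,p,r,s,t}; column 3 has {o,p,r,s}; that leaves q.
At row 3, column 5: row 3 has {o,q,r,s,t}; column 5 has {o,q,r,s}; that leaves p.
At row 4, column 4: row 4 has {o,p,r}; column 4 has {o,p,r,s,t}; that leaves q.
At row 4, column 5: row 4 has {o,p,q,r}; column 5 has {o,p,q,r,s}; that leaves t.
At row 5, column 1: row 5 has {p,q,r,s}; column 1 has {o,p,r}; that leaves t.
At row 5, column 2: row 5 has {p,q,r,s,t}; column 2 has {p,q,r,s,t}; that leaves o.
At row 6, column 1: row 6 has {o,p,s}; column 1 has {o,p,r,t}; that leaves q.
At row 6, column 3: row 6 has {o,p,q,s}; column 3 has {o,p,q,r,s}; that leaves t.
At row 6, column 6: row 6 has {o,p,q,s,t}; column 6 has {o,p,q,s,t}; that leaves r.
At row 4, column 1: row 4 has {o,p,q,r,t}; column 1 has {o,p,q,r,t}; that leaves s.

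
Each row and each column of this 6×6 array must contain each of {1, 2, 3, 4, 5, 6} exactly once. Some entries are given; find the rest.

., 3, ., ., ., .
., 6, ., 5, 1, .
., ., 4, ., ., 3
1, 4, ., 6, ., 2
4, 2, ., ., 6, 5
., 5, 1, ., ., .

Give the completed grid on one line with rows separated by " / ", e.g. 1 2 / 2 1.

5 3 6 4 2 1 / 3 6 2 5 1 4 / 6 1 4 2 5 3 / 1 4 5 6 3 2 / 4 2 3 1 6 5 / 2 5 1 3 4 6

(r2,c6) = 4
(r3,c2) = 1
(r3,c4) = 2
(r3,c5) = 5
(r4,c5) = 3
(r5,c3) = 3
(r5,c4) = 1
(r6,c6) = 6
(r1,c4) = 4
(r1,c5) = 2
(r1,c6) = 1
(r2,c3) = 2
(r3,c1) = 6
(r4,c3) = 5
(r6,c4) = 3
(r6,c5) = 4
(r1,c1) = 5
(r1,c3) = 6
(r2,c1) = 3
(r6,c1) = 2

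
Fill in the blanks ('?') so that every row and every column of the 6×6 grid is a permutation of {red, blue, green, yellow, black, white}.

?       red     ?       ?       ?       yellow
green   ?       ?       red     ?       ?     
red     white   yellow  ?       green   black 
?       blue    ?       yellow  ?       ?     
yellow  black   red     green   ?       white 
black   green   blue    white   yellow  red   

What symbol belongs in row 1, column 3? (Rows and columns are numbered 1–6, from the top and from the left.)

green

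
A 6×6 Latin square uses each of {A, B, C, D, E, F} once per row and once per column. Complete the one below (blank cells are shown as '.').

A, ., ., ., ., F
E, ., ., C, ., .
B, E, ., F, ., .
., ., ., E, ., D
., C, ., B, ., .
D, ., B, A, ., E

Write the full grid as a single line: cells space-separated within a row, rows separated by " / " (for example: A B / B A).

A B C D E F / E D A C F B / B E D F A C / C A F E B D / F C E B D A / D F B A C E

Cell (r1,c4): row 1 has {A,F}; column 4 has {A,B,C,E,F} → D.
Cell (r5,c1): row 5 has {B,C}; column 1 has {A,B,D,E} → F.
Cell (r5,c6): row 5 has {B,C,F}; column 6 has {D,E,F} → A.
Cell (r6,c2): row 6 has {A,B,D,E}; column 2 has {C,E} → F.
Cell (r6,c5): row 6 has {A,B,D,E,F}; column 5 is empty so far → C.
Cell (r1,c2): row 1 has {A,D,F}; column 2 has {C,E,F} → B.
Cell (r1,c5): row 1 has {A,B,D,F}; column 5 has {C} → E.
Cell (r2,c6): row 2 has {C,E}; column 6 has {A,D,E,F} → B.
Cell (r3,c6): row 3 has {B,E,F}; column 6 has {A,B,D,E,F} → C.
Cell (r4,c1): row 4 has {D,E}; column 1 has {A,B,D,E,F} → C.
Cell (r4,c2): row 4 has {C,D,E}; column 2 has {B,C,E,F} → A.
Cell (r4,c3): row 4 has {A,C,D,E}; column 3 has {B} → F.
Cell (r4,c5): row 4 has {A,C,D,E,F}; column 5 has {C,E} → B.
Cell (r5,c5): row 5 has {A,B,C,F}; column 5 has {B,C,E} → D.
Cell (r1,c3): row 1 has {A,B,D,E,F}; column 3 has {B,F} → C.
Cell (r2,c2): row 2 has {B,C,E}; column 2 has {A,B,C,E,F} → D.
Cell (r2,c3): row 2 has {B,C,D,E}; column 3 has {B,C,F} → A.
Cell (r2,c5): row 2 has {A,B,C,D,E}; column 5 has {B,C,D,E} → F.
Cell (r3,c3): row 3 has {B,C,E,F}; column 3 has {A,B,C,F} → D.
Cell (r3,c5): row 3 has {B,C,D,E,F}; column 5 has {B,C,D,E,F} → A.
Cell (r5,c3): row 5 has {A,B,C,D,F}; column 3 has {A,B,C,D,F} → E.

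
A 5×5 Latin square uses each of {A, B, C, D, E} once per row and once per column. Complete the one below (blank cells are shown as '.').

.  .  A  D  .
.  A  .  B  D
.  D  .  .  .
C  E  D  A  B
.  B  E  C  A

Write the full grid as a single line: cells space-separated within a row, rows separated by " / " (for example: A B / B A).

B C A D E / E A C B D / A D B E C / C E D A B / D B E C A

Cell (r1,c2): row 1 has {A,D}; column 2 has {A,B,D,E} → C.
Cell (r1,c5): row 1 has {A,C,D}; column 5 has {A,B,D} → E.
Cell (r2,c1): row 2 has {A,B,D}; column 1 has {C} → E.
Cell (r2,c3): row 2 has {A,B,D,E}; column 3 has {A,D,E} → C.
Cell (r3,c3): row 3 has {D}; column 3 has {A,C,D,E} → B.
Cell (r3,c4): row 3 has {B,D}; column 4 has {A,B,C,D} → E.
Cell (r3,c5): row 3 has {B,D,E}; column 5 has {A,B,D,E} → C.
Cell (r5,c1): row 5 has {A,B,C,E}; column 1 has {C,E} → D.
Cell (r1,c1): row 1 has {A,C,D,E}; column 1 has {C,D,E} → B.
Cell (r3,c1): row 3 has {B,C,D,E}; column 1 has {B,C,D,E} → A.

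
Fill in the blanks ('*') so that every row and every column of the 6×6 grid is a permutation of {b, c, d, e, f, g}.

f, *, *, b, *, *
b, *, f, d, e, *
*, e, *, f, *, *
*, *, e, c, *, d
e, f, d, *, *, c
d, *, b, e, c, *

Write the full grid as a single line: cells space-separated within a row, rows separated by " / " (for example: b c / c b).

At row 2, column 6: row 2 has {b,d,e,f}; column 6 has {c,d}; that leaves g.
At row 3, column 6: row 3 has {e,f}; column 6 has {c,d,g}; that leaves b.
At row 4, column 1: row 4 has {c,d,e}; column 1 has {b,d,e,f}; that leaves g.
At row 4, column 2: row 4 has {c,d,e,g}; column 2 has {e,f}; that leaves b.
At row 4, column 5: row 4 has {b,c,d,e,g}; column 5 has {c,e}; that leaves f.
At row 5, column 4: row 5 has {c,d,e,f}; column 4 has {b,c,d,e,f}; that leaves g.
At row 5, column 5: row 5 has {c,d,e,f,g}; column 5 has {c,e,f}; that leaves b.
At row 6, column 2: row 6 has {b,c,d,e}; column 2 has {b,e,f}; that leaves g.
At row 6, column 6: row 6 has {b,c,d,e,g}; column 6 has {b,c,d,g}; that leaves f.
At row 1, column 6: row 1 has {b,f}; column 6 has {b,c,d,f,g}; that leaves e.
At row 2, column 2: row 2 has {b,d,e,f,g}; column 2 has {b,e,f,g}; that leaves c.
At row 3, column 1: row 3 has {b,e,f}; column 1 has {b,d,e,f,g}; that leaves c.
At row 3, column 3: row 3 has {b,c,e,f}; column 3 has {b,d,e,f}; that leaves g.
At row 3, column 5: row 3 has {b,c,e,f,g}; column 5 has {b,c,e,f}; that leaves d.
At row 1, column 2: row 1 has {b,e,f}; column 2 has {b,c,e,f,g}; that leaves d.
At row 1, column 3: row 1 has {b,d,e,f}; column 3 has {b,d,e,f,g}; that leaves c.
At row 1, column 5: row 1 has {b,c,d,e,f}; column 5 has {b,c,d,e,f}; that leaves g.

f d c b g e / b c f d e g / c e g f d b / g b e c f d / e f d g b c / d g b e c f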